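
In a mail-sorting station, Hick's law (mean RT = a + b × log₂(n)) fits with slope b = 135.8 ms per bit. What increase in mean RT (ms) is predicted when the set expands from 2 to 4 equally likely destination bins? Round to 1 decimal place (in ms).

The intercept a cancels: ΔRT = b·(log₂ n₂ − log₂ n₁) = b·log₂(n₂/n₁).
log₂(4) − log₂(2) = log₂(4/2) = log₂(2) = 1.
ΔRT = 135.8 × 1.0000 = 135.800 ms.

135.8 ms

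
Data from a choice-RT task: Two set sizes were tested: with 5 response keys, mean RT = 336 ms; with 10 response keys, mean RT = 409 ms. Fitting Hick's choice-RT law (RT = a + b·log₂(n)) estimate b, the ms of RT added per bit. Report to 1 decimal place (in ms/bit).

Slope: b = (409 − 336) / (log₂ 10 − log₂ 5) = 73/1.0000 = 73.000 ms/bit.

73.0 ms/bit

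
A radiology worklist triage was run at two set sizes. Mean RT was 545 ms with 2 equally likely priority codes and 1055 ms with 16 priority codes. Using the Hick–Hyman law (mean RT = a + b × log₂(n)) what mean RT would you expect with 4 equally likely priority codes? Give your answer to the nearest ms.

Solve the two-equation system in a and b:
  b = (1055 − 545) / (log₂ 16 − log₂ 2) = 510 / (4 − 1) = 170 ms/bit
  a = 545 − 170 × 1 = 375 ms
Then RT(4) = 375 + 170 × log₂ 4 = 375 + 170 × 2 ≈ 715.000 ms.

715 ms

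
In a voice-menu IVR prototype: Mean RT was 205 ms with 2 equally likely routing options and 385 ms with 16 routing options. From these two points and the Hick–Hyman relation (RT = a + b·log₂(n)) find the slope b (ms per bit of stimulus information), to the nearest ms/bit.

The slope on a log₂ axis is (385 − 205) / (4 − 1) = 60 ms/bit.

60 ms/bit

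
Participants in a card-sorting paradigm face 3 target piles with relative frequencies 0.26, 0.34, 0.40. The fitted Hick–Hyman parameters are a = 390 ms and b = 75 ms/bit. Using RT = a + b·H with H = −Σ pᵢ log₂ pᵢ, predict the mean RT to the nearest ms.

507 ms

H = 0.26·log₂(1/0.26) + 0.34·log₂(1/0.34) + 0.40·log₂(1/0.40) = 1.5632 bits.
RT = 390 + 75 × 1.5632 = 507.24 ms.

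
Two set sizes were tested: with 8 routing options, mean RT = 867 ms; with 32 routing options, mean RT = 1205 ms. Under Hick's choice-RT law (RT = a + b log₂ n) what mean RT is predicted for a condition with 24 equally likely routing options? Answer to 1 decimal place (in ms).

1134.9 ms

With log₂ n on the abscissa the relation is linear; from the two conditions:
  b = (1205 − 867) / (log₂ 32 − log₂ 8) = 338 / (5 − 3) = 169.000 ms/bit
  a = 867 − 169.000 × 3 = 360.000 ms
Then RT(24) = 360.000 + 169.000 × log₂ 24 = 360.000 + 169.000 × 4.5850 ≈ 1134.859 ms.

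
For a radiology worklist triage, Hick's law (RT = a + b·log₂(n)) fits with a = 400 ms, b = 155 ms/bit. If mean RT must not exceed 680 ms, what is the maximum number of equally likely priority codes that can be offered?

Set 400 + 155·log₂ n ≤ 680 → log₂ n ≤ (680 − 400)/155 = 1.8065.
So n ≤ 2^1.8065 = 3.498; the largest integer n is 3.

3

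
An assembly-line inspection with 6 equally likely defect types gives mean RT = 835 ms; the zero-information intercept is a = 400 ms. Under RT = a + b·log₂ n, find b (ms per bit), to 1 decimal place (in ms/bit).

6 alternatives carry log₂ 6 = 2.5850 bits; the choice cost is 835 − 400 = 435 ms, so b = 435/2.5850 = 168.281 ms/bit.

168.3 ms/bit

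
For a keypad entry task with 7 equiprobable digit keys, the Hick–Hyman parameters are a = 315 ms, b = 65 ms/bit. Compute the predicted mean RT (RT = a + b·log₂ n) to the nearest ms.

497 ms

log₂(7) = 2.8074 bits, so RT = 315 + 65 × 2.8074 ≈ 497.478 ms.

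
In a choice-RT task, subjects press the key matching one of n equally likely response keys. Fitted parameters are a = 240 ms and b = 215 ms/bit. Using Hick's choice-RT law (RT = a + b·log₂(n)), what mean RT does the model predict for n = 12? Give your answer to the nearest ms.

1011 ms

log₂(12) = 3.5850 bits, so RT = 240 + 215 × 3.5850 ≈ 1010.767 ms.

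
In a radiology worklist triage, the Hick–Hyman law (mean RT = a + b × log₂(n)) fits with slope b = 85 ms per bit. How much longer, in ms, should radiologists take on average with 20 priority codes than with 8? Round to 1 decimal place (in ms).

112.4 ms

The intercept a cancels: ΔRT = b·(log₂ n₂ − log₂ n₁) = b·log₂(n₂/n₁).
log₂(20) − log₂(8) = 4.3219 − 3 = 1.3219.
ΔRT = 85 × 1.3219 = 112.364 ms.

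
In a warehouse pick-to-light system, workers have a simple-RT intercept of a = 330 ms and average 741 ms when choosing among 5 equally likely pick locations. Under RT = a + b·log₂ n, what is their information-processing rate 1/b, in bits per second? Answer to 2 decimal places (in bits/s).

5.65 bits/s

b = (741 − 330)/log₂ 5 = 411/2.3219 = 177.008 ms per bit = 0.17701 s/bit; the reciprocal is 5.649 bits/s.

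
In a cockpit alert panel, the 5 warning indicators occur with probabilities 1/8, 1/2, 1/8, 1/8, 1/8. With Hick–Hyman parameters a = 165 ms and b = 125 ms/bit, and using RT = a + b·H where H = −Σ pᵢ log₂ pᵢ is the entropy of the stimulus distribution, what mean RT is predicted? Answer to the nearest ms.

Each term −pᵢ log₂ pᵢ: 0.125·3 + 0.5·1 + 0.125·3 + 0.125·3 + 0.125·3; summed, H = 2.000 bits.
Mean RT = a + bH = 165 + 125·2.000 = 415.00 ms.

415 ms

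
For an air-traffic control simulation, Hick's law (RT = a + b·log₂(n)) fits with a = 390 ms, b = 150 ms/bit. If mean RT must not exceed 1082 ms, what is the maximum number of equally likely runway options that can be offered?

Set 390 + 150·log₂ n ≤ 1082 → log₂ n ≤ (1082 − 390)/150 = 4.6133.
So n ≤ 2^4.6133 = 24.477; the largest integer n is 24.

24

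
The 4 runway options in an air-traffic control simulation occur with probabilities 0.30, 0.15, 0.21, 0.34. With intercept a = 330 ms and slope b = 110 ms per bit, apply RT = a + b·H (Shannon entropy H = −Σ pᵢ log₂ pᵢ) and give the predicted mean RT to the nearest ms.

543 ms

Entropy contributions −pᵢ log₂ pᵢ: 0.5211, 0.4105, 0.4728, 0.5292; sum H = 1.9336 bits.
RT = a + bH = 330 + 110·1.9336 = 542.70 ms.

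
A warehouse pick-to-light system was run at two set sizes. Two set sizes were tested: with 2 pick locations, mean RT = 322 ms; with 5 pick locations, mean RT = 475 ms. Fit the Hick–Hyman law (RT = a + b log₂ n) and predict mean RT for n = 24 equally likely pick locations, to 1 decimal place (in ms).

Fit slope and intercept:
  b = (475 − 322) / (log₂ 5 − log₂ 2) = 153 / (2.3219 − 1) = 115.740 ms/bit
  a = 322 − 115.740 × 1 = 206.260 ms
Then RT(24) = 206.260 + 115.740 × log₂ 24 = 206.260 + 115.740 × 4.5850 ≈ 736.924 ms.

736.9 ms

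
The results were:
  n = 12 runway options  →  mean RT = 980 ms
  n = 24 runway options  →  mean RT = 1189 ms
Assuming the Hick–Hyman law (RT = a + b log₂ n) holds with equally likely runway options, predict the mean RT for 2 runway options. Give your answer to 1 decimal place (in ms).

Fit slope and intercept:
  b = (1189 − 980) / (log₂ 24 − log₂ 12) = 209 / (4.5850 − 3.5850) = 209.000 ms/bit
  a = 980 − 209.000 × 3.5850 = 230.743 ms
Then RT(2) = 230.743 + 209.000 × log₂ 2 = 230.743 + 209.000 × 1 ≈ 439.743 ms.

439.7 ms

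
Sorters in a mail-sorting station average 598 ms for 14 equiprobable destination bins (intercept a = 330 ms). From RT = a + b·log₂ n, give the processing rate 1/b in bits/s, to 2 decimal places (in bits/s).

b = (598 − 330)/log₂ 14 = 268/3.8074 = 70.390 ms per bit = 0.07039 s/bit; the reciprocal is 14.207 bits/s.

14.21 bits/s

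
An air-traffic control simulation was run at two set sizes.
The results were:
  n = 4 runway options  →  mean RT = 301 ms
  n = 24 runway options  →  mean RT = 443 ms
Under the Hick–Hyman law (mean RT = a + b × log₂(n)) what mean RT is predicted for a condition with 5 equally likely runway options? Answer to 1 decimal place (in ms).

With log₂ n on the abscissa the relation is linear; from the two conditions:
  b = (443 − 301) / (log₂ 24 − log₂ 4) = 142 / (4.5850 − 2) = 54.933 ms/bit
  a = 301 − 54.933 × 2 = 191.134 ms
Then RT(5) = 191.134 + 54.933 × log₂ 5 = 191.134 + 54.933 × 2.3219 ≈ 318.685 ms.

318.7 ms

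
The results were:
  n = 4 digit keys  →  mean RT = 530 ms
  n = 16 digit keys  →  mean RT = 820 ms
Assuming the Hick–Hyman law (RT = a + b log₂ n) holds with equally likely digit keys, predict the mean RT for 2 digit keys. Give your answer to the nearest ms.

Solve the two-equation system in a and b:
  b = (820 − 530) / (log₂ 16 − log₂ 4) = 290 / (4 − 2) = 145 ms/bit
  a = 530 − 145 × 2 = 240 ms
Then RT(2) = 240 + 145 × log₂ 2 = 240 + 145 × 1 ≈ 385.000 ms.

385 ms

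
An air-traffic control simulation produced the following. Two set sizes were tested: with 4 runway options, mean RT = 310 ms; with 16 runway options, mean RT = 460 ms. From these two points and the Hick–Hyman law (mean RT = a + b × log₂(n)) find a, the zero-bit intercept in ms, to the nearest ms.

160 ms

The slope on a log₂ axis is (460 − 310) / (4 − 2) = 75 ms/bit.
a = RT₁ − b·log₂ n₁ = 310 − 75 × 2 = 160.000 ms.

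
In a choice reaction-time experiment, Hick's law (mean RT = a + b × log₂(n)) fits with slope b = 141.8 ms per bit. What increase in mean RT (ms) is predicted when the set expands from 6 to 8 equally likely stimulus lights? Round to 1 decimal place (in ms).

58.9 ms

Only the slope matters, since a is common to both: ΔRT = b·log₂(n₂/n₁).
log₂(8) − log₂(6) = 3 − 2.5850 = 0.4150.
ΔRT = 141.8 × 0.4150 = 58.852 ms.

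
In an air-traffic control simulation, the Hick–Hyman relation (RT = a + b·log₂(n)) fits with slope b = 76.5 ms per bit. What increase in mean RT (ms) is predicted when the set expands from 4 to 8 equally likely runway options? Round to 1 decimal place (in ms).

76.5 ms

ΔRT = (a + b log₂ n₂) − (a + b log₂ n₁) = b·(log₂ n₂ − log₂ n₁).
log₂(8) − log₂(4) = log₂(8/4) = log₂(2) = 1.
ΔRT = 76.5 × 1.0000 = 76.500 ms.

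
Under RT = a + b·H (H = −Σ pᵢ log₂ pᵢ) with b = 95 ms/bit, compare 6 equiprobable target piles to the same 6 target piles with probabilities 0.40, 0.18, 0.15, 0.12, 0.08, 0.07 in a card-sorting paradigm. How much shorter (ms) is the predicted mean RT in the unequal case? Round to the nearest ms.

26 ms

Equiprobable entropy H₀ = log₂ 6 = 2.5850 bits.
Skewed entropy H = −Σ pᵢ log₂ pᵢ = 2.3118 bits.
ΔRT = b·(H₀ − H) = 95 × 0.2732 = 25.95 ms.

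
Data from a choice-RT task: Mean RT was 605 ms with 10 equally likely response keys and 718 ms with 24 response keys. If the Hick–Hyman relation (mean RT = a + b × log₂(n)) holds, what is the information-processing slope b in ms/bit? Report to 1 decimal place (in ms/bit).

The slope on a log₂ axis is (718 − 605) / (4.5850 − 3.3219) = 89.467 ms/bit.

89.5 ms/bit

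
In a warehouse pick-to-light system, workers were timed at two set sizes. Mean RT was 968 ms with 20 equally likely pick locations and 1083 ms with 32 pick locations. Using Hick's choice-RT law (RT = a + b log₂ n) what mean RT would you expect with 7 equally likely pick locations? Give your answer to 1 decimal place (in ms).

Fit slope and intercept:
  b = (1083 − 968) / (log₂ 32 − log₂ 20) = 115 / (5 − 4.3219) = 169.599 ms/bit
  a = 968 − 169.599 × 4.3219 = 235.007 ms
Then RT(7) = 235.007 + 169.599 × log₂ 7 = 235.007 + 169.599 × 2.8074 ≈ 711.131 ms.

711.1 ms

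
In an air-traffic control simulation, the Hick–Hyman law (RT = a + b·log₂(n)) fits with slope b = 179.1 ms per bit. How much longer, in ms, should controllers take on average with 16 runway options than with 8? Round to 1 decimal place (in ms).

179.1 ms

The intercept a cancels: ΔRT = b·(log₂ n₂ − log₂ n₁) = b·log₂(n₂/n₁).
log₂(16) − log₂(8) = log₂(16/8) = log₂(2) = 1.
ΔRT = 179.1 × 1.0000 = 179.100 ms.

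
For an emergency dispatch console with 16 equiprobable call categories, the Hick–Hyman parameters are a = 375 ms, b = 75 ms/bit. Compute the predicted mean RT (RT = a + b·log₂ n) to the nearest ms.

675 ms

log₂(16) = 4 bits, so RT = 375 + 75 × 4 ≈ 675.000 ms.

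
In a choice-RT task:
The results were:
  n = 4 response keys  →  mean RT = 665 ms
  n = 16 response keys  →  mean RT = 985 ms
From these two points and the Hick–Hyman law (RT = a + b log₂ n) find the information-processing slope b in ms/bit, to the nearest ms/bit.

160 ms/bit

Slope: b = (985 − 665) / (log₂ 16 − log₂ 4) = 320/2.0000 = 160 ms/bit.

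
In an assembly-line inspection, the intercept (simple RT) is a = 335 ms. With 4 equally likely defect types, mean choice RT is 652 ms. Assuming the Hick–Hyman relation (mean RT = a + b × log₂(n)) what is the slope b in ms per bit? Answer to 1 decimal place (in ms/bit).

158.5 ms/bit

4 alternatives carry log₂ 4 = 2 bits; the choice cost is 652 − 335 = 317 ms, so b = 317/2 = 158.500 ms/bit.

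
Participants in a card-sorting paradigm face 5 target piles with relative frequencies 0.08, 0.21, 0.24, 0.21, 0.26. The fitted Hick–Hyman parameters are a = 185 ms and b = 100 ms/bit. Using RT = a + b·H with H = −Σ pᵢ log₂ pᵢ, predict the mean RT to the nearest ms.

Entropy contributions −pᵢ log₂ pᵢ: 0.2915, 0.4728, 0.4941, 0.4728, 0.5053; sum H = 2.2366 bits.
RT = a + bH = 185 + 100·2.2366 = 408.66 ms.

409 ms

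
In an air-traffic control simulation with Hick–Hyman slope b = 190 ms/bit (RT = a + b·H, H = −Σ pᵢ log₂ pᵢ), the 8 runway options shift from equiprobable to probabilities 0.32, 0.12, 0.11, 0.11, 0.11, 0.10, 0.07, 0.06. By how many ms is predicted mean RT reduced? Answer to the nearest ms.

Equiprobable entropy H₀ = log₂ 8 = 3.0000 bits.
Skewed entropy H = −Σ pᵢ log₂ pᵢ = 2.7882 bits.
ΔRT = b·(H₀ − H) = 190 × 0.2118 = 40.23 ms.

40 ms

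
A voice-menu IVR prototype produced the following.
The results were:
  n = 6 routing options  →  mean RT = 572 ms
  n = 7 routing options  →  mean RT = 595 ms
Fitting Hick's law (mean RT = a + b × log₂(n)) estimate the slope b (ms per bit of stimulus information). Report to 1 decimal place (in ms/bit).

103.4 ms/bit

Slope: b = (595 − 572) / (log₂ 7 − log₂ 6) = 23/0.2224 = 103.421 ms/bit.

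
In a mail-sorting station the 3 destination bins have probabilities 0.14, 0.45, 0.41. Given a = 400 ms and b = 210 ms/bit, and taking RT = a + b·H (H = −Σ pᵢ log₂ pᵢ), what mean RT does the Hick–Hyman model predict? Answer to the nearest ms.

703 ms

Entropy contributions −pᵢ log₂ pᵢ: 0.3971, 0.5184, 0.5274; sum H = 1.4429 bits.
RT = a + bH = 400 + 210·1.4429 = 703.01 ms.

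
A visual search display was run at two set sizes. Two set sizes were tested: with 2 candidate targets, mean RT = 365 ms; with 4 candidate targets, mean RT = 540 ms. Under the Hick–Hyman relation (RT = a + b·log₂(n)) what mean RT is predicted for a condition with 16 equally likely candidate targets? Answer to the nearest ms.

890 ms

RT is linear in log₂ n, so two points fix the line:
  b = (540 − 365) / (log₂ 4 − log₂ 2) = 175 / (2 − 1) = 175 ms/bit
  a = 365 − 175 × 1 = 190 ms
Then RT(16) = 190 + 175 × log₂ 16 = 190 + 175 × 4 ≈ 890.000 ms.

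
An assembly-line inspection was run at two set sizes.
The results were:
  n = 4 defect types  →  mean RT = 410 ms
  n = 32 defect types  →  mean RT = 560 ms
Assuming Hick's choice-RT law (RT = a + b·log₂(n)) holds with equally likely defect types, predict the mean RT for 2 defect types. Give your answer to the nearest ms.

RT is linear in log₂ n, so two points fix the line:
  b = (560 − 410) / (log₂ 32 − log₂ 4) = 150 / (5 − 2) = 50 ms/bit
  a = 410 − 50 × 2 = 310 ms
Then RT(2) = 310 + 50 × log₂ 2 = 310 + 50 × 1 ≈ 360.000 ms.

360 ms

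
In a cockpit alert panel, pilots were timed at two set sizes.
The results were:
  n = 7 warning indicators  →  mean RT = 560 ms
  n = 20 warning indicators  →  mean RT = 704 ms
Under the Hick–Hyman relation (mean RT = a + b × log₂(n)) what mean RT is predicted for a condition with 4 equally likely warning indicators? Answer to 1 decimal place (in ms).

483.2 ms

Fit slope and intercept:
  b = (704 − 560) / (log₂ 20 − log₂ 7) = 144 / (4.3219 − 2.8074) = 95.076 ms/bit
  a = 560 − 95.076 × 2.8074 = 293.087 ms
Then RT(4) = 293.087 + 95.076 × log₂ 4 = 293.087 + 95.076 × 2 ≈ 483.240 ms.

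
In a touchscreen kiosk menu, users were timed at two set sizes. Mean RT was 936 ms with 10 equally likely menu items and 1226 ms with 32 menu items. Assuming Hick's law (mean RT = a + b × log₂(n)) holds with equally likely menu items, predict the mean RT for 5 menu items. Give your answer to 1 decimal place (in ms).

Solve the two-equation system in a and b:
  b = (1226 − 936) / (log₂ 32 − log₂ 10) = 290 / (5 − 3.3219) = 172.817 ms/bit
  a = 936 − 172.817 × 3.3219 = 361.913 ms
Then RT(5) = 361.913 + 172.817 × log₂ 5 = 361.913 + 172.817 × 2.3219 ≈ 763.183 ms.

763.2 ms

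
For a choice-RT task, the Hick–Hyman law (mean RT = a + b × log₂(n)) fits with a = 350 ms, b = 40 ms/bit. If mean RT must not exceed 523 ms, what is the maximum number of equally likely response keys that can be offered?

40·log₂ n ≤ 523 − 350 = 173, giving log₂ n ≤ 4.3250 and n ≤ 20.043. The largest whole number is 20.

20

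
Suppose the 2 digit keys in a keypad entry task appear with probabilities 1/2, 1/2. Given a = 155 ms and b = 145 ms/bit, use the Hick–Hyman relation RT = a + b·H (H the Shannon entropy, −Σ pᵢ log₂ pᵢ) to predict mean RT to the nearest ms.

300 ms

Each term −pᵢ log₂ pᵢ: 0.5·1 + 0.5·1; summed, H = 1.000 bits.
Mean RT = a + bH = 155 + 145·1.000 = 300.00 ms.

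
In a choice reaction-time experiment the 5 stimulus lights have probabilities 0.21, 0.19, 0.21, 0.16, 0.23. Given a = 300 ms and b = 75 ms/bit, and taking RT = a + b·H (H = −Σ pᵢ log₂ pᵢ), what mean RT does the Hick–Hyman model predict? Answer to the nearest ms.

H = 0.21·log₂(1/0.21) + 0.19·log₂(1/0.19) + 0.21·log₂(1/0.21) + 0.16·log₂(1/0.16) + 0.23·log₂(1/0.23) = 2.3116 bits.
RT = 300 + 75 × 2.3116 = 473.37 ms.

473 ms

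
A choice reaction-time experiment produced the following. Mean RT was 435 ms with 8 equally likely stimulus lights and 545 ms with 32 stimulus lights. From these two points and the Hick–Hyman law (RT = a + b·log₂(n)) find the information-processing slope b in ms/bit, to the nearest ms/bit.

55 ms/bit

b = (RT₂ − RT₁)/(log₂ n₂ − log₂ n₁) = (545 − 435)/(5 − 3) = 55 ms/bit.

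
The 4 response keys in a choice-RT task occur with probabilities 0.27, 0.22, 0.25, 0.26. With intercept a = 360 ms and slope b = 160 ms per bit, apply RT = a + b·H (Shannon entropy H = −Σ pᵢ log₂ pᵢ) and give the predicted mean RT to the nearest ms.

679 ms

Entropy contributions −pᵢ log₂ pᵢ: 0.5100, 0.4806, 0.5000, 0.5053; sum H = 1.9959 bits.
RT = a + bH = 360 + 160·1.9959 = 679.34 ms.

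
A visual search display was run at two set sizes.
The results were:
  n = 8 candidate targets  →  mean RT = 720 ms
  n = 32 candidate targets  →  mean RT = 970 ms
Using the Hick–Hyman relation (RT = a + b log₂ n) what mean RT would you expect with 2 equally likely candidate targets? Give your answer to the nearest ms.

470 ms

Fit slope and intercept:
  b = (970 − 720) / (log₂ 32 − log₂ 8) = 250 / (5 − 3) = 125 ms/bit
  a = 720 − 125 × 3 = 345 ms
Then RT(2) = 345 + 125 × log₂ 2 = 345 + 125 × 1 ≈ 470.000 ms.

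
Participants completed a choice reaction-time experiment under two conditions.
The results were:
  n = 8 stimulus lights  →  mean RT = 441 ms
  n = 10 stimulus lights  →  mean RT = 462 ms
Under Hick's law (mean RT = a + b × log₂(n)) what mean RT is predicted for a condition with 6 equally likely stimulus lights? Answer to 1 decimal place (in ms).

With log₂ n on the abscissa the relation is linear; from the two conditions:
  b = (462 − 441) / (log₂ 10 − log₂ 8) = 21 / (3.3219 − 3) = 65.232 ms/bit
  a = 441 − 65.232 × 3 = 245.304 ms
Then RT(6) = 245.304 + 65.232 × log₂ 6 = 245.304 + 65.232 × 2.5850 ≈ 413.926 ms.

413.9 ms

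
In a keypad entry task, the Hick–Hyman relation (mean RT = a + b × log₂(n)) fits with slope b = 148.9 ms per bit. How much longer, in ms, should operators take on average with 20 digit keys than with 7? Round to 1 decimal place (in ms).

225.5 ms

Only the slope matters, since a is common to both: ΔRT = b·log₂(n₂/n₁).
log₂(20) − log₂(7) = 4.3219 − 2.8074 = 1.5146.
ΔRT = 148.9 × 1.5146 = 225.520 ms.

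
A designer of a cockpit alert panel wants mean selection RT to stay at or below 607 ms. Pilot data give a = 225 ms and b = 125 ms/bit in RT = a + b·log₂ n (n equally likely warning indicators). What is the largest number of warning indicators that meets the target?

8

Set 225 + 125·log₂ n ≤ 607 → log₂ n ≤ (607 − 225)/125 = 3.0560.
So n ≤ 2^3.0560 = 8.317; the largest integer n is 8.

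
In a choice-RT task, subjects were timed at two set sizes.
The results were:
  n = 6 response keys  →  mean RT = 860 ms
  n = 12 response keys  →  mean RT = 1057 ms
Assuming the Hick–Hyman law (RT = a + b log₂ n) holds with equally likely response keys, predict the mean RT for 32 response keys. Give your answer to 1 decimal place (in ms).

1335.8 ms

Solve the two-equation system in a and b:
  b = (1057 − 860) / (log₂ 12 − log₂ 6) = 197 / (3.5850 − 2.5850) = 197.000 ms/bit
  a = 860 − 197.000 × 2.5850 = 350.762 ms
Then RT(32) = 350.762 + 197.000 × log₂ 32 = 350.762 + 197.000 × 5 ≈ 1335.762 ms.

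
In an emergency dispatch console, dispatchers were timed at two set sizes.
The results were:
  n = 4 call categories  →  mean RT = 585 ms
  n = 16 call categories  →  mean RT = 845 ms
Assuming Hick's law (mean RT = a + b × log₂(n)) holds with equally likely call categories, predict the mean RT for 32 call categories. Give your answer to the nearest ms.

Fit slope and intercept:
  b = (845 − 585) / (log₂ 16 − log₂ 4) = 260 / (4 − 2) = 130 ms/bit
  a = 585 − 130 × 2 = 325 ms
Then RT(32) = 325 + 130 × log₂ 32 = 325 + 130 × 5 ≈ 975.000 ms.

975 ms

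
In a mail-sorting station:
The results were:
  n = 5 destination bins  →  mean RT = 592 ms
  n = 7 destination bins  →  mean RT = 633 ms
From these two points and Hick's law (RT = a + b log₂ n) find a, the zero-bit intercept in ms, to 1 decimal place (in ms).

395.9 ms

The slope on a log₂ axis is (633 − 592) / (2.8074 − 2.3219) = 84.462 ms/bit.
Intercept: a = 592 − 84.462·log₂(5) = 395.886 ms.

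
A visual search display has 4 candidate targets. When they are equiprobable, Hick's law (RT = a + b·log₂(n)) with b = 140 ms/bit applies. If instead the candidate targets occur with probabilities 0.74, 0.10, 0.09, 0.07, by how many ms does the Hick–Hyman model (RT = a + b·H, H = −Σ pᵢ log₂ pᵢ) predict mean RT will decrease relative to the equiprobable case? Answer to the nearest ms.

The RT saving is b·ΔH. Equiprobable H₀ = log₂(4) = 2.0000 bits; with the given probabilities H = 1.2349 bits.
b·(H₀ − H) = 140 × (2.0000 − 1.2349) = 107.12 ms.

107 ms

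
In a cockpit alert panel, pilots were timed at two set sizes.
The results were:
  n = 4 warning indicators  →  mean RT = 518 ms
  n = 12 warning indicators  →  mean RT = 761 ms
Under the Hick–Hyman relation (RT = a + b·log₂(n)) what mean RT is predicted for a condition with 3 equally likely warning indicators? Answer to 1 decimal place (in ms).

Solve the two-equation system in a and b:
  b = (761 − 518) / (log₂ 12 − log₂ 4) = 243 / (3.5850 − 2) = 153.316 ms/bit
  a = 518 − 153.316 × 2 = 211.368 ms
Then RT(3) = 211.368 + 153.316 × log₂ 3 = 211.368 + 153.316 × 1.5850 ≈ 454.368 ms.

454.4 ms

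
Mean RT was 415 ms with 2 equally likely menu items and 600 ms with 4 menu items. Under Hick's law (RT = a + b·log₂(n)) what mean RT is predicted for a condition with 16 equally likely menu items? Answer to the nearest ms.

Solve the two-equation system in a and b:
  b = (600 − 415) / (log₂ 4 − log₂ 2) = 185 / (2 − 1) = 185 ms/bit
  a = 415 − 185 × 1 = 230 ms
Then RT(16) = 230 + 185 × log₂ 16 = 230 + 185 × 4 ≈ 970.000 ms.

970 ms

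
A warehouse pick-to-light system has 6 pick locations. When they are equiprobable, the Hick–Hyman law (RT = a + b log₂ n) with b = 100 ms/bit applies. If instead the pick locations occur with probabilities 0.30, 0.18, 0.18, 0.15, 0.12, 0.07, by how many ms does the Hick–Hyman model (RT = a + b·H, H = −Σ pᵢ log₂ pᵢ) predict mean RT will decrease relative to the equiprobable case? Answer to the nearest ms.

13 ms

Equiprobable entropy H₀ = log₂ 6 = 2.5850 bits.
Skewed entropy H = −Σ pᵢ log₂ pᵢ = 2.4579 bits.
ΔRT = b·(H₀ − H) = 100 × 0.1271 = 12.71 ms.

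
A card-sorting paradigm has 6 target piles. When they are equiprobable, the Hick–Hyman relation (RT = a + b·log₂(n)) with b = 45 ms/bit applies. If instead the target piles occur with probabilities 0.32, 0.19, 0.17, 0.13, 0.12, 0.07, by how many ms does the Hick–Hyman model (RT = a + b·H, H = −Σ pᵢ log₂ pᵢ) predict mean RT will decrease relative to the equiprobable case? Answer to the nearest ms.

The RT saving is b·ΔH. Equiprobable H₀ = log₂(6) = 2.5850 bits; with the given probabilities H = 2.4341 bits.
b·(H₀ − H) = 45 × (2.5850 − 2.4341) = 6.79 ms.

7 ms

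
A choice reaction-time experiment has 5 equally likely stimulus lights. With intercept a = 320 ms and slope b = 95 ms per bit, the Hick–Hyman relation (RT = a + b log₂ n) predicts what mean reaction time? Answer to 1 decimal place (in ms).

540.6 ms

log₂(5) = 2.3219 bits, so RT = 320 + 95 × 2.3219 ≈ 540.583 ms.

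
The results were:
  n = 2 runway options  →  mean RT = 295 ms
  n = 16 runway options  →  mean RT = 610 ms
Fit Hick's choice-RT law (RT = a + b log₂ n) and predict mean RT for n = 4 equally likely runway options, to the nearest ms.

RT is linear in log₂ n, so two points fix the line:
  b = (610 − 295) / (log₂ 16 − log₂ 2) = 315 / (4 − 1) = 105 ms/bit
  a = 295 − 105 × 1 = 190 ms
Then RT(4) = 190 + 105 × log₂ 4 = 190 + 105 × 2 ≈ 400.000 ms.

400 ms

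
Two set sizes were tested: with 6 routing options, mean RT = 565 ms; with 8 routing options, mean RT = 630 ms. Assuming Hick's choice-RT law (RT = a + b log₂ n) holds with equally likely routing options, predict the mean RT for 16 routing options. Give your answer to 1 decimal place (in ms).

With log₂ n on the abscissa the relation is linear; from the two conditions:
  b = (630 − 565) / (log₂ 8 − log₂ 6) = 65 / (3 − 2.5850) = 156.612 ms/bit
  a = 565 − 156.612 × 2.5850 = 160.163 ms
Then RT(16) = 160.163 + 156.612 × log₂ 16 = 160.163 + 156.612 × 4 ≈ 786.612 ms.

786.6 ms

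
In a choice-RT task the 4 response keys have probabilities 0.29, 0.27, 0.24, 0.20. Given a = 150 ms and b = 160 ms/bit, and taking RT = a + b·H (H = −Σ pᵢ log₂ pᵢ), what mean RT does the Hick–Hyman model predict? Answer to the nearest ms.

468 ms

H = 0.29·log₂(1/0.29) + 0.27·log₂(1/0.27) + 0.24·log₂(1/0.24) + 0.20·log₂(1/0.20) = 1.9864 bits.
RT = 150 + 160 × 1.9864 = 467.83 ms.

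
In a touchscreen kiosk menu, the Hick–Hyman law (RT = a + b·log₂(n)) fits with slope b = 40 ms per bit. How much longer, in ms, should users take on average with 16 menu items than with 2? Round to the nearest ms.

120 ms

The intercept a cancels: ΔRT = b·(log₂ n₂ − log₂ n₁) = b·log₂(n₂/n₁).
log₂(16) − log₂(2) = log₂(16/2) = log₂(8) = 3.
ΔRT = 40 × 3.0000 = 120.000 ms.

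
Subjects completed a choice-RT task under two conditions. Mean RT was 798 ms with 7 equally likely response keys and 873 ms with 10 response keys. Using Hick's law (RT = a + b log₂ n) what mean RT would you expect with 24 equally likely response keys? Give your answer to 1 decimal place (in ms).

1057.1 ms

RT is linear in log₂ n, so two points fix the line:
  b = (873 − 798) / (log₂ 10 − log₂ 7) = 75 / (3.3219 − 2.8074) = 145.752 ms/bit
  a = 798 − 145.752 × 2.8074 = 388.823 ms
Then RT(24) = 388.823 + 145.752 × log₂ 24 = 388.823 + 145.752 × 4.5850 ≈ 1057.090 ms.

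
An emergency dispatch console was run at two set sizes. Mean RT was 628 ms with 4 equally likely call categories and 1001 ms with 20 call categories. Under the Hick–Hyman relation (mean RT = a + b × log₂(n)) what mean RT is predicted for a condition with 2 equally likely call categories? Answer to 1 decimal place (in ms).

467.4 ms

Fit slope and intercept:
  b = (1001 − 628) / (log₂ 20 − log₂ 4) = 373 / (4.3219 − 2) = 160.642 ms/bit
  a = 628 − 160.642 × 2 = 306.715 ms
Then RT(2) = 306.715 + 160.642 × log₂ 2 = 306.715 + 160.642 × 1 ≈ 467.358 ms.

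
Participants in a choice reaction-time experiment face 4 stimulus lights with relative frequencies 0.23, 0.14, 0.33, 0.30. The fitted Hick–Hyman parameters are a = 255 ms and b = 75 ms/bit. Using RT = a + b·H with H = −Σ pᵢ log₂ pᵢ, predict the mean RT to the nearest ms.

H = 0.23·log₂(1/0.23) + 0.14·log₂(1/0.14) + 0.33·log₂(1/0.33) + 0.30·log₂(1/0.30) = 1.9337 bits.
RT = 255 + 75 × 1.9337 = 400.03 ms.

400 ms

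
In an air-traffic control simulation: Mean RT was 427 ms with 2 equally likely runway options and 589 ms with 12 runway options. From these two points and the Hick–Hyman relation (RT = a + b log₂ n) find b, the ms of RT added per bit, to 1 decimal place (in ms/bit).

The slope on a log₂ axis is (589 − 427) / (3.5850 − 1) = 62.670 ms/bit.

62.7 ms/bit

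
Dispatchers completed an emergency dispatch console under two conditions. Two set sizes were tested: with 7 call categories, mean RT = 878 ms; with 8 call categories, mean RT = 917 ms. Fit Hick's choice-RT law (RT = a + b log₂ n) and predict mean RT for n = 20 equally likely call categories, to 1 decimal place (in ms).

1184.6 ms

Solve the two-equation system in a and b:
  b = (917 − 878) / (log₂ 8 − log₂ 7) = 39 / (3 − 2.8074) = 202.445 ms/bit
  a = 878 − 202.445 × 2.8074 = 309.666 ms
Then RT(20) = 309.666 + 202.445 × log₂ 20 = 309.666 + 202.445 × 4.3219 ≈ 1184.618 ms.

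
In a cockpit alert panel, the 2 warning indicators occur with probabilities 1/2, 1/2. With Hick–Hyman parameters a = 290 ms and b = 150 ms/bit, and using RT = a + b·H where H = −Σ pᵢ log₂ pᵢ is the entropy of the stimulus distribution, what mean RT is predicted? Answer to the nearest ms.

H = −Σ pᵢ log₂ pᵢ = 0.5·1 + 0.5·1 = 1.000 bits.
RT = 290 + 150 × 1.000 = 440.00 ms.

440 ms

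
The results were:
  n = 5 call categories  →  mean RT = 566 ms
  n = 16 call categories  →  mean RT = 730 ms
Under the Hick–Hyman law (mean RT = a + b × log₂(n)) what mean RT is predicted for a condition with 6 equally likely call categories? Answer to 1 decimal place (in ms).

591.7 ms

RT is linear in log₂ n, so two points fix the line:
  b = (730 − 566) / (log₂ 16 − log₂ 5) = 164 / (4 − 2.3219) = 97.731 ms/bit
  a = 566 − 97.731 × 2.3219 = 339.075 ms
Then RT(6) = 339.075 + 97.731 × log₂ 6 = 339.075 + 97.731 × 2.5850 ≈ 591.707 ms.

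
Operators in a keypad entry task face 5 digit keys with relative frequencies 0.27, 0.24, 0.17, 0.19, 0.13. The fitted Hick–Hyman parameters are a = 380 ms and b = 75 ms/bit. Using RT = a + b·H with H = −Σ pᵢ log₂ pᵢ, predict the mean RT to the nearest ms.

551 ms

H = 0.27·log₂(1/0.27) + 0.24·log₂(1/0.24) + 0.17·log₂(1/0.17) + 0.19·log₂(1/0.19) + 0.13·log₂(1/0.13) = 2.2766 bits.
RT = 380 + 75 × 2.2766 = 550.75 ms.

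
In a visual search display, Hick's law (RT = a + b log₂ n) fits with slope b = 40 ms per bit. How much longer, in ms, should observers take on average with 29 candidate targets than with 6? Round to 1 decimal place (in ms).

90.9 ms

ΔRT = (a + b log₂ n₂) − (a + b log₂ n₁) = b·(log₂ n₂ − log₂ n₁).
log₂(29) − log₂(6) = 4.8580 − 2.5850 = 2.2730.
ΔRT = 40 × 2.2730 = 90.921 ms.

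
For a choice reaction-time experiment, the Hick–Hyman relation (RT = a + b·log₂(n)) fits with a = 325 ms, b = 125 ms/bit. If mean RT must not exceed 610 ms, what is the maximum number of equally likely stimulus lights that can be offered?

125·log₂ n ≤ 610 − 325 = 285, giving log₂ n ≤ 2.2800 and n ≤ 4.857. The largest whole number is 4.

4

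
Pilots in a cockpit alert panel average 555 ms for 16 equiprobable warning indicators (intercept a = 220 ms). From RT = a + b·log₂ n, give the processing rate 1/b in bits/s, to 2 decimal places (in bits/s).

11.94 bits/s

b = (555 − 220)/log₂ 16 = 335/4 = 83.750 ms per bit = 0.08375 s/bit; the reciprocal is 11.940 bits/s.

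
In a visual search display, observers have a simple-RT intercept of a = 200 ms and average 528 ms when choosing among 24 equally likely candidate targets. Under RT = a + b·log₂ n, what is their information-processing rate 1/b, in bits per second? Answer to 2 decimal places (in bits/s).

13.98 bits/s

Choice component = 528 − 200 = 328 ms over log₂(24) = 4.5850 bits.
b = 328 / 4.5850 = 71.538 ms/bit, so 1/b = 13.979 bits/s.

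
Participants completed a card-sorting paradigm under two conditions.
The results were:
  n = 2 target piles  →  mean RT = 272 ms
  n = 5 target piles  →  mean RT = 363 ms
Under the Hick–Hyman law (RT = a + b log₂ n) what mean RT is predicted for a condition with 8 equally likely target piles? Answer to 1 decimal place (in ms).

409.7 ms

Solve the two-equation system in a and b:
  b = (363 − 272) / (log₂ 5 − log₂ 2) = 91 / (2.3219 − 1) = 68.839 ms/bit
  a = 272 − 68.839 × 1 = 203.161 ms
Then RT(8) = 203.161 + 68.839 × log₂ 8 = 203.161 + 68.839 × 3 ≈ 409.678 ms.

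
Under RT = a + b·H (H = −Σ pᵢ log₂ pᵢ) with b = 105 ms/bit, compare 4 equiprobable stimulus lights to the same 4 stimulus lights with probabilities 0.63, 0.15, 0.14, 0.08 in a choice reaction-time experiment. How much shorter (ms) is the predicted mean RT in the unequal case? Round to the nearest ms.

Equiprobable entropy H₀ = log₂ 4 = 2.0000 bits.
Skewed entropy H = −Σ pᵢ log₂ pᵢ = 1.5191 bits.
ΔRT = b·(H₀ − H) = 105 × 0.4809 = 50.49 ms.

50 ms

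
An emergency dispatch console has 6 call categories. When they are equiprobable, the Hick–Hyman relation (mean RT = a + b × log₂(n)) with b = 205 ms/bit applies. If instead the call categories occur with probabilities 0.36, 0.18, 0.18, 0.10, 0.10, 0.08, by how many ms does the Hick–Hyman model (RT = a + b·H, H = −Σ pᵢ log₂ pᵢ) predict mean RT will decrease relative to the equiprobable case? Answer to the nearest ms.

Equiprobable entropy H₀ = log₂ 6 = 2.5850 bits.
Skewed entropy H = −Σ pᵢ log₂ pᵢ = 2.3771 bits.
ΔRT = b·(H₀ − H) = 205 × 0.2078 = 42.61 ms.

43 ms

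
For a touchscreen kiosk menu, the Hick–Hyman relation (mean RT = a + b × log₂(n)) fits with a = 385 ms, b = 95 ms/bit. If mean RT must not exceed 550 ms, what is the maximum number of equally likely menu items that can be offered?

95·log₂ n ≤ 550 − 385 = 165, giving log₂ n ≤ 1.7368 and n ≤ 3.333. The largest whole number is 3.

3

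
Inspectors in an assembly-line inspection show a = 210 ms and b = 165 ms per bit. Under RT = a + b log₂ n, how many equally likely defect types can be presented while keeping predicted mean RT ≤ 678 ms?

7

Set 210 + 165·log₂ n ≤ 678 → log₂ n ≤ (678 − 210)/165 = 2.8364.
So n ≤ 2^2.8364 = 7.142; the largest integer n is 7.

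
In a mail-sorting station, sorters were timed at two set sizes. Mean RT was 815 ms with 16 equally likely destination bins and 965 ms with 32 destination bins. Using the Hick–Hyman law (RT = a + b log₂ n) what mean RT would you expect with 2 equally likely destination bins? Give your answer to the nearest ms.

With log₂ n on the abscissa the relation is linear; from the two conditions:
  b = (965 − 815) / (log₂ 32 − log₂ 16) = 150 / (5 − 4) = 150 ms/bit
  a = 815 − 150 × 4 = 215 ms
Then RT(2) = 215 + 150 × log₂ 2 = 215 + 150 × 1 ≈ 365.000 ms.

365 ms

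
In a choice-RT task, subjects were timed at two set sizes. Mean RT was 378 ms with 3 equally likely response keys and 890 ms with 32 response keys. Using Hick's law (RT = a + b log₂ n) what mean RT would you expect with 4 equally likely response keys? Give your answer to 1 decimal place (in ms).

440.2 ms

RT is linear in log₂ n, so two points fix the line:
  b = (890 − 378) / (log₂ 32 − log₂ 3) = 512 / (5 − 1.5850) = 149.925 ms/bit
  a = 378 − 149.925 × 1.5850 = 140.374 ms
Then RT(4) = 140.374 + 149.925 × log₂ 4 = 140.374 + 149.925 × 2 ≈ 440.225 ms.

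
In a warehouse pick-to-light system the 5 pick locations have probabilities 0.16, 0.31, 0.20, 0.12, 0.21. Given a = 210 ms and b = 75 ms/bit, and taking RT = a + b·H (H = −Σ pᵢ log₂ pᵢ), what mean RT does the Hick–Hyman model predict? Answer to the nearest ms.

379 ms

H = 0.16·log₂(1/0.16) + 0.31·log₂(1/0.31) + 0.20·log₂(1/0.20) + 0.12·log₂(1/0.12) + 0.21·log₂(1/0.21) = 2.2511 bits.
RT = 210 + 75 × 2.2511 = 378.83 ms.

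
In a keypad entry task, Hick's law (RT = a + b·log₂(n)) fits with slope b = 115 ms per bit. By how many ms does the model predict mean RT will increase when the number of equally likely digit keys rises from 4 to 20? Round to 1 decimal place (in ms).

The intercept a cancels: ΔRT = b·(log₂ n₂ − log₂ n₁) = b·log₂(n₂/n₁).
log₂(20) − log₂(4) = 4.3219 − 2 = 2.3219.
ΔRT = 115 × 2.3219 = 267.022 ms.

267.0 ms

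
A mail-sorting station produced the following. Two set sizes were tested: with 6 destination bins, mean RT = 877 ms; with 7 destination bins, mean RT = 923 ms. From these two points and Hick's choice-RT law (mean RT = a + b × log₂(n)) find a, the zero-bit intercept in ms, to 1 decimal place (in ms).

342.3 ms

b = (RT₂ − RT₁)/(log₂ n₂ − log₂ n₁) = (923 − 877)/(2.8074 − 2.5850) = 206.842 ms/bit.
Intercept: a = 877 − 206.842·log₂(6) = 342.322 ms.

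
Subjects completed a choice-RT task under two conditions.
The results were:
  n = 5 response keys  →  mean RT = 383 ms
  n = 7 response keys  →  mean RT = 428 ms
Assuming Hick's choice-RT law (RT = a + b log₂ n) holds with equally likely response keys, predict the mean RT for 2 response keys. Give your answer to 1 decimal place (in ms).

Fit slope and intercept:
  b = (428 − 383) / (log₂ 7 − log₂ 5) = 45 / (2.8074 − 2.3219) = 92.702 ms/bit
  a = 383 − 92.702 × 2.3219 = 167.753 ms
Then RT(2) = 167.753 + 92.702 × log₂ 2 = 167.753 + 92.702 × 1 ≈ 260.455 ms.

260.5 ms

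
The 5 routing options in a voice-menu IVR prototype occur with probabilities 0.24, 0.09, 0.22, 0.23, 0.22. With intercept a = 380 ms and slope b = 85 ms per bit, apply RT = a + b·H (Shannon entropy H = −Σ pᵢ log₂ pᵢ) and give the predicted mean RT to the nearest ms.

572 ms

Entropy contributions −pᵢ log₂ pᵢ: 0.4941, 0.3127, 0.4806, 0.4877, 0.4806; sum H = 2.2556 bits.
RT = a + bH = 380 + 85·2.2556 = 571.73 ms.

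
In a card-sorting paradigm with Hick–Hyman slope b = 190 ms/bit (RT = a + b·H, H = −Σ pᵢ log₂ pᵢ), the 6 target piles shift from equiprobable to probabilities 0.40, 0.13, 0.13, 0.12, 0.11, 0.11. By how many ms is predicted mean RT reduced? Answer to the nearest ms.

Equiprobable entropy H₀ = log₂ 6 = 2.5850 bits.
Skewed entropy H = −Σ pᵢ log₂ pᵢ = 2.3617 bits.
ΔRT = b·(H₀ − H) = 190 × 0.2233 = 42.42 ms.

42 ms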